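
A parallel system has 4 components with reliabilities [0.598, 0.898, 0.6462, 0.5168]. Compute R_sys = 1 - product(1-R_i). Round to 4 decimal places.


Components: [0.598, 0.898, 0.6462, 0.5168]
(1 - 0.598) = 0.402, running product = 0.402
(1 - 0.898) = 0.102, running product = 0.041
(1 - 0.6462) = 0.3538, running product = 0.0145
(1 - 0.5168) = 0.4832, running product = 0.007
Product of (1-R_i) = 0.007
R_sys = 1 - 0.007 = 0.993

0.993


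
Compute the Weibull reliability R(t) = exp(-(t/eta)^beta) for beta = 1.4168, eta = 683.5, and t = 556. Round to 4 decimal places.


beta = 1.4168, eta = 683.5, t = 556
t/eta = 556 / 683.5 = 0.8135
(t/eta)^beta = 0.8135^1.4168 = 0.7464
R(t) = exp(-0.7464)
R(t) = 0.4741

0.4741


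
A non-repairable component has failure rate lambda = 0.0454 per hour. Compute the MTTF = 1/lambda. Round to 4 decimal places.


lambda = 0.0454
MTTF = 1 / 0.0454
MTTF = 22.0264

22.0264


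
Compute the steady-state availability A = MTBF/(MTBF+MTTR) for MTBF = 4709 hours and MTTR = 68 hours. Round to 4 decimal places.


MTBF = 4709
MTTR = 68
MTBF + MTTR = 4777
A = 4709 / 4777
A = 0.9858

0.9858


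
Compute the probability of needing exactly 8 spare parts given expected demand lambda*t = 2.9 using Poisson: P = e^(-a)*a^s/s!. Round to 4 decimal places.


a = 2.9, s = 8
e^(-a) = e^(-2.9) = 0.055
a^s = 2.9^8 = 5002.4641
s! = 40320
P = 0.055 * 5002.4641 / 40320
P = 0.0068

0.0068


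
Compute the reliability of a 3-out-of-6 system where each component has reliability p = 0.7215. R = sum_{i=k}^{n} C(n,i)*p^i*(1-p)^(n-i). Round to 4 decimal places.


k = 3, n = 6, p = 0.7215
i=3: C(6,3)=20 * 0.7215^3 * 0.2785^3 = 0.1623
i=4: C(6,4)=15 * 0.7215^4 * 0.2785^2 = 0.3153
i=5: C(6,5)=6 * 0.7215^5 * 0.2785^1 = 0.3267
i=6: C(6,6)=1 * 0.7215^6 * 0.2785^0 = 0.1411
R = sum of terms = 0.9453

0.9453


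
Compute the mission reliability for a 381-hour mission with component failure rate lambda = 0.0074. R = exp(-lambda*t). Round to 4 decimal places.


lambda = 0.0074
mission_time = 381
lambda * t = 0.0074 * 381 = 2.8194
R = exp(-2.8194)
R = 0.0596

0.0596


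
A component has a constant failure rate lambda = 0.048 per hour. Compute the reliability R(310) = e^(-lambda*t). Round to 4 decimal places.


lambda = 0.048
t = 310
lambda * t = 14.88
R(t) = e^(-14.88)
R(t) = 0.0

0.0


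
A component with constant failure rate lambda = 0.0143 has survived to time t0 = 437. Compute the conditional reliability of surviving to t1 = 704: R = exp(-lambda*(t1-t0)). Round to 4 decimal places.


lambda = 0.0143
t0 = 437, t1 = 704
t1 - t0 = 267
lambda * (t1-t0) = 0.0143 * 267 = 3.8181
R = exp(-3.8181)
R = 0.022

0.022


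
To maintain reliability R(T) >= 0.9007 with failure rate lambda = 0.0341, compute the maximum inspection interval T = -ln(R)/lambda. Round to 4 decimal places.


R_target = 0.9007
lambda = 0.0341
-ln(0.9007) = 0.1046
T = 0.1046 / 0.0341
T = 3.067

3.067


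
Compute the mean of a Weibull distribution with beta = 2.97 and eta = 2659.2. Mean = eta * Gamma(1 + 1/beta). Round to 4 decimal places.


beta = 2.97, eta = 2659.2
1/beta = 0.3367
1 + 1/beta = 1.3367
Gamma(1.3367) = 0.8926
Mean = 2659.2 * 0.8926
Mean = 2373.5704

2373.5704


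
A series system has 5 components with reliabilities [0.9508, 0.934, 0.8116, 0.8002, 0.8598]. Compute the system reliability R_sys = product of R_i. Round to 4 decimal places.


Components: [0.9508, 0.934, 0.8116, 0.8002, 0.8598]
After component 1 (R=0.9508): product = 0.9508
After component 2 (R=0.934): product = 0.888
After component 3 (R=0.8116): product = 0.7207
After component 4 (R=0.8002): product = 0.5767
After component 5 (R=0.8598): product = 0.4959
R_sys = 0.4959

0.4959


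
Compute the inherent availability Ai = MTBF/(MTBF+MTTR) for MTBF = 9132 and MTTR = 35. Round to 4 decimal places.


MTBF = 9132
MTTR = 35
MTBF + MTTR = 9167
Ai = 9132 / 9167
Ai = 0.9962

0.9962


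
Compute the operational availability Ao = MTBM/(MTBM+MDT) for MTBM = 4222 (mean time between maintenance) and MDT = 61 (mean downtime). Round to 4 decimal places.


MTBM = 4222
MDT = 61
MTBM + MDT = 4283
Ao = 4222 / 4283
Ao = 0.9858

0.9858


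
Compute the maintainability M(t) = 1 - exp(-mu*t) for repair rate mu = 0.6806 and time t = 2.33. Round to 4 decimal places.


mu = 0.6806, t = 2.33
mu * t = 0.6806 * 2.33 = 1.5858
exp(-1.5858) = 0.2048
M(t) = 1 - 0.2048
M(t) = 0.7952

0.7952


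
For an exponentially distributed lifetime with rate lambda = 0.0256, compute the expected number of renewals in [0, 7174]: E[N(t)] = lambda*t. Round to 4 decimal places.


lambda = 0.0256
t = 7174
E[N(t)] = lambda * t
E[N(t)] = 0.0256 * 7174
E[N(t)] = 183.6544

183.6544


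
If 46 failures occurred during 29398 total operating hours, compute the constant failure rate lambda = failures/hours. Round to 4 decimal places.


failures = 46
total_hours = 29398
lambda = 46 / 29398
lambda = 0.0016

0.0016


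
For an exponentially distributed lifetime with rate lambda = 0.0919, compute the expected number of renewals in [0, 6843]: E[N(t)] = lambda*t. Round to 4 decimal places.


lambda = 0.0919
t = 6843
E[N(t)] = lambda * t
E[N(t)] = 0.0919 * 6843
E[N(t)] = 628.8717

628.8717


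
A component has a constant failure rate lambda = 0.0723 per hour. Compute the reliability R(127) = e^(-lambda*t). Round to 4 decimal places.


lambda = 0.0723
t = 127
lambda * t = 9.1821
R(t) = e^(-9.1821)
R(t) = 0.0001

0.0001


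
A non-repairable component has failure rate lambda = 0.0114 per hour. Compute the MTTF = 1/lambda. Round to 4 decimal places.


lambda = 0.0114
MTTF = 1 / 0.0114
MTTF = 87.7193

87.7193


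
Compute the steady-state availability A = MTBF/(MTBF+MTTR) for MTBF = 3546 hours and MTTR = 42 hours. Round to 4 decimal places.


MTBF = 3546
MTTR = 42
MTBF + MTTR = 3588
A = 3546 / 3588
A = 0.9883

0.9883


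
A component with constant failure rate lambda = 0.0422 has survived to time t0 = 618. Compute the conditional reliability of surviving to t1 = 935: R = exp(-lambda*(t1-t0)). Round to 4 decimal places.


lambda = 0.0422
t0 = 618, t1 = 935
t1 - t0 = 317
lambda * (t1-t0) = 0.0422 * 317 = 13.3774
R = exp(-13.3774)
R = 0.0

0.0


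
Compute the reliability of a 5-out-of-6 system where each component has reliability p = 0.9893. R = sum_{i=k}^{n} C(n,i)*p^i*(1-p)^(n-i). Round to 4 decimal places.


k = 5, n = 6, p = 0.9893
i=5: C(6,5)=6 * 0.9893^5 * 0.0107^1 = 0.0608
i=6: C(6,6)=1 * 0.9893^6 * 0.0107^0 = 0.9375
R = sum of terms = 0.9983

0.9983


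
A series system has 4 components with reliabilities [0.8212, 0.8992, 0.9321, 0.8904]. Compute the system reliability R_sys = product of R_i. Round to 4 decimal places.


Components: [0.8212, 0.8992, 0.9321, 0.8904]
After component 1 (R=0.8212): product = 0.8212
After component 2 (R=0.8992): product = 0.7384
After component 3 (R=0.9321): product = 0.6883
After component 4 (R=0.8904): product = 0.6128
R_sys = 0.6128

0.6128


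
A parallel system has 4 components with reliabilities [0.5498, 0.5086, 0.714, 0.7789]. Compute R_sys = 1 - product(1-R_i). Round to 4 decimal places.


Components: [0.5498, 0.5086, 0.714, 0.7789]
(1 - 0.5498) = 0.4502, running product = 0.4502
(1 - 0.5086) = 0.4914, running product = 0.2212
(1 - 0.714) = 0.286, running product = 0.0633
(1 - 0.7789) = 0.2211, running product = 0.014
Product of (1-R_i) = 0.014
R_sys = 1 - 0.014 = 0.986

0.986


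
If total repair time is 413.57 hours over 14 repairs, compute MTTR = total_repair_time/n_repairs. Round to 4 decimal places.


total_repair_time = 413.57
n_repairs = 14
MTTR = 413.57 / 14
MTTR = 29.5407

29.5407


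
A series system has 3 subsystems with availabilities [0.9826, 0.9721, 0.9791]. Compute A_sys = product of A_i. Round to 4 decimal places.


Subsystems: [0.9826, 0.9721, 0.9791]
After subsystem 1 (A=0.9826): product = 0.9826
After subsystem 2 (A=0.9721): product = 0.9552
After subsystem 3 (A=0.9791): product = 0.9352
A_sys = 0.9352

0.9352


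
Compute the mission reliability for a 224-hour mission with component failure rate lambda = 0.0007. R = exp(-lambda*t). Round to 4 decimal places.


lambda = 0.0007
mission_time = 224
lambda * t = 0.0007 * 224 = 0.1568
R = exp(-0.1568)
R = 0.8549

0.8549


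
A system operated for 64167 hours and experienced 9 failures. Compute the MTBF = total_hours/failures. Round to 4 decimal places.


total_hours = 64167
failures = 9
MTBF = 64167 / 9
MTBF = 7129.6667

7129.6667


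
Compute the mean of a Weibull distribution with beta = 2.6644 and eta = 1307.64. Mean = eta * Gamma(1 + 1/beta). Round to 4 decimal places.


beta = 2.6644, eta = 1307.64
1/beta = 0.3753
1 + 1/beta = 1.3753
Gamma(1.3753) = 0.8889
Mean = 1307.64 * 0.8889
Mean = 1162.3466

1162.3466


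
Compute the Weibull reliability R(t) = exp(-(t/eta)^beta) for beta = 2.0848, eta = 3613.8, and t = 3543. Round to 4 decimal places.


beta = 2.0848, eta = 3613.8, t = 3543
t/eta = 3543 / 3613.8 = 0.9804
(t/eta)^beta = 0.9804^2.0848 = 0.9596
R(t) = exp(-0.9596)
R(t) = 0.3831

0.3831


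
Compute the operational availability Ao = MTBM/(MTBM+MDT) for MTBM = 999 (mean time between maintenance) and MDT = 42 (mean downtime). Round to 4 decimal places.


MTBM = 999
MDT = 42
MTBM + MDT = 1041
Ao = 999 / 1041
Ao = 0.9597

0.9597


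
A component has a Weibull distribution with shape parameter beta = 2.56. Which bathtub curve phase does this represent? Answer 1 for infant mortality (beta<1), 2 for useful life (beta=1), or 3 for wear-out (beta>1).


beta = 2.56
Compare beta to 1:
beta < 1 => infant mortality (phase 1)
beta = 1 => useful life (phase 2)
beta > 1 => wear-out (phase 3)
Since beta = 2.56, this is wear-out (increasing failure rate)
Phase = 3

3


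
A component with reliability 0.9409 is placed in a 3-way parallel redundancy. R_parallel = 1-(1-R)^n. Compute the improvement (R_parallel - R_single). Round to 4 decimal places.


R_single = 0.9409, n = 3
1 - R_single = 0.0591
(1 - R_single)^n = 0.0591^3 = 0.0002
R_parallel = 1 - 0.0002 = 0.9998
Improvement = 0.9998 - 0.9409
Improvement = 0.0589

0.0589


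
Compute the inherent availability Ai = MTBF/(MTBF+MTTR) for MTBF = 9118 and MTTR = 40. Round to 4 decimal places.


MTBF = 9118
MTTR = 40
MTBF + MTTR = 9158
Ai = 9118 / 9158
Ai = 0.9956

0.9956


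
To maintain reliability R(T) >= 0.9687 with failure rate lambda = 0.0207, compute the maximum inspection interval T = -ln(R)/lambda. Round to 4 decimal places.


R_target = 0.9687
lambda = 0.0207
-ln(0.9687) = 0.0318
T = 0.0318 / 0.0207
T = 1.5362

1.5362


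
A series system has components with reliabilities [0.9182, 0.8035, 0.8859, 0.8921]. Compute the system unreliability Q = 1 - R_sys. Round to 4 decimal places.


Components: [0.9182, 0.8035, 0.8859, 0.8921]
After component 1: product = 0.9182
After component 2: product = 0.7378
After component 3: product = 0.6536
After component 4: product = 0.5831
R_sys = 0.5831
Q = 1 - 0.5831 = 0.4169

0.4169


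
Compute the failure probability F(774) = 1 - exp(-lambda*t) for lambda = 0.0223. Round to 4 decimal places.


lambda = 0.0223, t = 774
lambda * t = 17.2602
exp(-17.2602) = 0.0
F(t) = 1 - 0.0
F(t) = 1.0

1.0


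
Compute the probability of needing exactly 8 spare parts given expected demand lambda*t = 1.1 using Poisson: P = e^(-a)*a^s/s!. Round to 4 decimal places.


a = 1.1, s = 8
e^(-a) = e^(-1.1) = 0.3329
a^s = 1.1^8 = 2.1436
s! = 40320
P = 0.3329 * 2.1436 / 40320
P = 0.0

0.0


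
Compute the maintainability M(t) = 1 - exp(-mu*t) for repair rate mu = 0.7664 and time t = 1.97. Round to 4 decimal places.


mu = 0.7664, t = 1.97
mu * t = 0.7664 * 1.97 = 1.5098
exp(-1.5098) = 0.221
M(t) = 1 - 0.221
M(t) = 0.779

0.779


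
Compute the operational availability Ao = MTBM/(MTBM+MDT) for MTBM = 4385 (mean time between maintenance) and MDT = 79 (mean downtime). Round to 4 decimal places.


MTBM = 4385
MDT = 79
MTBM + MDT = 4464
Ao = 4385 / 4464
Ao = 0.9823

0.9823


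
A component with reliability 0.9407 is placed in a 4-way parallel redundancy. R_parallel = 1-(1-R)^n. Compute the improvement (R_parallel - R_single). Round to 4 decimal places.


R_single = 0.9407, n = 4
1 - R_single = 0.0593
(1 - R_single)^n = 0.0593^4 = 0.0
R_parallel = 1 - 0.0 = 1.0
Improvement = 1.0 - 0.9407
Improvement = 0.0593

0.0593


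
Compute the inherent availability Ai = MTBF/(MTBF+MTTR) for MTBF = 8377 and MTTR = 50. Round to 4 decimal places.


MTBF = 8377
MTTR = 50
MTBF + MTTR = 8427
Ai = 8377 / 8427
Ai = 0.9941

0.9941


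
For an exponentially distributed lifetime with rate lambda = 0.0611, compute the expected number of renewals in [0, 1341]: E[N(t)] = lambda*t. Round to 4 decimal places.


lambda = 0.0611
t = 1341
E[N(t)] = lambda * t
E[N(t)] = 0.0611 * 1341
E[N(t)] = 81.9351

81.9351


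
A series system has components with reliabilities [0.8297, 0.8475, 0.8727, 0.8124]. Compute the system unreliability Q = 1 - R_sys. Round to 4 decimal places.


Components: [0.8297, 0.8475, 0.8727, 0.8124]
After component 1: product = 0.8297
After component 2: product = 0.7032
After component 3: product = 0.6137
After component 4: product = 0.4985
R_sys = 0.4985
Q = 1 - 0.4985 = 0.5015

0.5015


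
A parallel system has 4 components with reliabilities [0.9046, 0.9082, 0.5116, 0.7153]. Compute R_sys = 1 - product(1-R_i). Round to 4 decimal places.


Components: [0.9046, 0.9082, 0.5116, 0.7153]
(1 - 0.9046) = 0.0954, running product = 0.0954
(1 - 0.9082) = 0.0918, running product = 0.0088
(1 - 0.5116) = 0.4884, running product = 0.0043
(1 - 0.7153) = 0.2847, running product = 0.0012
Product of (1-R_i) = 0.0012
R_sys = 1 - 0.0012 = 0.9988

0.9988


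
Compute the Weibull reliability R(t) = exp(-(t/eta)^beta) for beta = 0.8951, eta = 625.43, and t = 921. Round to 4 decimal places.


beta = 0.8951, eta = 625.43, t = 921
t/eta = 921 / 625.43 = 1.4726
(t/eta)^beta = 1.4726^0.8951 = 1.414
R(t) = exp(-1.414)
R(t) = 0.2432

0.2432


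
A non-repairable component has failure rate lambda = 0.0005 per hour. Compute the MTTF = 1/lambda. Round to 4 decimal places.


lambda = 0.0005
MTTF = 1 / 0.0005
MTTF = 2000.0

2000.0


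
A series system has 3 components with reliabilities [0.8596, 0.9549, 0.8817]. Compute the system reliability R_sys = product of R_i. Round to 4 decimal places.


Components: [0.8596, 0.9549, 0.8817]
After component 1 (R=0.8596): product = 0.8596
After component 2 (R=0.9549): product = 0.8208
After component 3 (R=0.8817): product = 0.7237
R_sys = 0.7237

0.7237


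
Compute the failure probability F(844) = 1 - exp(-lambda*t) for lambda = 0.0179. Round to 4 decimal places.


lambda = 0.0179, t = 844
lambda * t = 15.1076
exp(-15.1076) = 0.0
F(t) = 1 - 0.0
F(t) = 1.0

1.0


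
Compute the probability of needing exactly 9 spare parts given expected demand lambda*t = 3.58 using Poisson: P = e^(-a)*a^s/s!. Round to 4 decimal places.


a = 3.58, s = 9
e^(-a) = e^(-3.58) = 0.0279
a^s = 3.58^9 = 96593.3526
s! = 362880
P = 0.0279 * 96593.3526 / 362880
P = 0.0074

0.0074


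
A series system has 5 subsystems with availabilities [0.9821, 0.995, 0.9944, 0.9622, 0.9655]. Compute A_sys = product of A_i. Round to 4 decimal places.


Subsystems: [0.9821, 0.995, 0.9944, 0.9622, 0.9655]
After subsystem 1 (A=0.9821): product = 0.9821
After subsystem 2 (A=0.995): product = 0.9772
After subsystem 3 (A=0.9944): product = 0.9717
After subsystem 4 (A=0.9622): product = 0.935
After subsystem 5 (A=0.9655): product = 0.9027
A_sys = 0.9027

0.9027


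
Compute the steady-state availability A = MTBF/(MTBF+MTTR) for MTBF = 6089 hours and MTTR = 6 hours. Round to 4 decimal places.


MTBF = 6089
MTTR = 6
MTBF + MTTR = 6095
A = 6089 / 6095
A = 0.999

0.999


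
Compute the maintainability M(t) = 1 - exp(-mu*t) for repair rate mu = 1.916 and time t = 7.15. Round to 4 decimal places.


mu = 1.916, t = 7.15
mu * t = 1.916 * 7.15 = 13.6994
exp(-13.6994) = 0.0
M(t) = 1 - 0.0
M(t) = 1.0

1.0


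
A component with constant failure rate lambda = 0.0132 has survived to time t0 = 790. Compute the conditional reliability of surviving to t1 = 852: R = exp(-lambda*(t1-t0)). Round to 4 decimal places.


lambda = 0.0132
t0 = 790, t1 = 852
t1 - t0 = 62
lambda * (t1-t0) = 0.0132 * 62 = 0.8184
R = exp(-0.8184)
R = 0.4411

0.4411


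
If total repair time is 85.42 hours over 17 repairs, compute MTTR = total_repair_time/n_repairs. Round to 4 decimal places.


total_repair_time = 85.42
n_repairs = 17
MTTR = 85.42 / 17
MTTR = 5.0247

5.0247


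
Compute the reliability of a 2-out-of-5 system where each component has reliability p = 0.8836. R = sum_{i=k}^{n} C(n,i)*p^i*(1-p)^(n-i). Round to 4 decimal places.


k = 2, n = 5, p = 0.8836
i=2: C(5,2)=10 * 0.8836^2 * 0.1164^3 = 0.0123
i=3: C(5,3)=10 * 0.8836^3 * 0.1164^2 = 0.0935
i=4: C(5,4)=5 * 0.8836^4 * 0.1164^1 = 0.3548
i=5: C(5,5)=1 * 0.8836^5 * 0.1164^0 = 0.5386
R = sum of terms = 0.9992

0.9992


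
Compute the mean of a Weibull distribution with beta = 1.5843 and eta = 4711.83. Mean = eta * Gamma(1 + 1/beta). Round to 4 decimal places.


beta = 1.5843, eta = 4711.83
1/beta = 0.6312
1 + 1/beta = 1.6312
Gamma(1.6312) = 0.8974
Mean = 4711.83 * 0.8974
Mean = 4228.4293

4228.4293


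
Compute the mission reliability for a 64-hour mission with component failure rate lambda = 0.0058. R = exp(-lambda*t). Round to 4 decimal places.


lambda = 0.0058
mission_time = 64
lambda * t = 0.0058 * 64 = 0.3712
R = exp(-0.3712)
R = 0.6899

0.6899


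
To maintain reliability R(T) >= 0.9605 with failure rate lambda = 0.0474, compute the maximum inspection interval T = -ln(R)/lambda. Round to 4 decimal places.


R_target = 0.9605
lambda = 0.0474
-ln(0.9605) = 0.0403
T = 0.0403 / 0.0474
T = 0.8502

0.8502


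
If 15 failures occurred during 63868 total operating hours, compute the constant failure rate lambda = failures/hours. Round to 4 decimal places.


failures = 15
total_hours = 63868
lambda = 15 / 63868
lambda = 0.0002

0.0002


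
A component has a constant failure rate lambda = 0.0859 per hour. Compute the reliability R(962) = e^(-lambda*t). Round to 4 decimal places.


lambda = 0.0859
t = 962
lambda * t = 82.6358
R(t) = e^(-82.6358)
R(t) = 0.0

0.0


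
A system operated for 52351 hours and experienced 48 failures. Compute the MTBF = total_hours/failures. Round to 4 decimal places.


total_hours = 52351
failures = 48
MTBF = 52351 / 48
MTBF = 1090.6458

1090.6458


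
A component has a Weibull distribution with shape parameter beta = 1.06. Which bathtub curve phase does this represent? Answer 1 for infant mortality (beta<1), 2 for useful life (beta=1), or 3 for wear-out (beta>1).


beta = 1.06
Compare beta to 1:
beta < 1 => infant mortality (phase 1)
beta = 1 => useful life (phase 2)
beta > 1 => wear-out (phase 3)
Since beta = 1.06, this is wear-out (increasing failure rate)
Phase = 3

3


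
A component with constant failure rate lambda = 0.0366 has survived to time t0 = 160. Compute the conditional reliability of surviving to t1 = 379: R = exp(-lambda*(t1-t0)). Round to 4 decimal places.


lambda = 0.0366
t0 = 160, t1 = 379
t1 - t0 = 219
lambda * (t1-t0) = 0.0366 * 219 = 8.0154
R = exp(-8.0154)
R = 0.0003

0.0003


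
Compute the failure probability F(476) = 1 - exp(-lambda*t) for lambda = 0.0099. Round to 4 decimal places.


lambda = 0.0099, t = 476
lambda * t = 4.7124
exp(-4.7124) = 0.009
F(t) = 1 - 0.009
F(t) = 0.991

0.991


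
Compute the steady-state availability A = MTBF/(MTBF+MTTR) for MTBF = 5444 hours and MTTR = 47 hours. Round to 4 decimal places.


MTBF = 5444
MTTR = 47
MTBF + MTTR = 5491
A = 5444 / 5491
A = 0.9914

0.9914


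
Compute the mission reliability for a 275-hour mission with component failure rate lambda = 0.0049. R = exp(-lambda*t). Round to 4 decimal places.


lambda = 0.0049
mission_time = 275
lambda * t = 0.0049 * 275 = 1.3475
R = exp(-1.3475)
R = 0.2599

0.2599


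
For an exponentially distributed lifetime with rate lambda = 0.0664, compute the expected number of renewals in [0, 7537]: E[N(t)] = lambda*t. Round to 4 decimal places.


lambda = 0.0664
t = 7537
E[N(t)] = lambda * t
E[N(t)] = 0.0664 * 7537
E[N(t)] = 500.4568

500.4568


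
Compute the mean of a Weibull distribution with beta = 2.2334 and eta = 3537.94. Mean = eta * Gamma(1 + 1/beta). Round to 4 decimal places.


beta = 2.2334, eta = 3537.94
1/beta = 0.4477
1 + 1/beta = 1.4477
Gamma(1.4477) = 0.8857
Mean = 3537.94 * 0.8857
Mean = 3133.5045

3133.5045


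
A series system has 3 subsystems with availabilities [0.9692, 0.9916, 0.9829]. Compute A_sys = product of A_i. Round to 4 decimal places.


Subsystems: [0.9692, 0.9916, 0.9829]
After subsystem 1 (A=0.9692): product = 0.9692
After subsystem 2 (A=0.9916): product = 0.9611
After subsystem 3 (A=0.9829): product = 0.9446
A_sys = 0.9446

0.9446


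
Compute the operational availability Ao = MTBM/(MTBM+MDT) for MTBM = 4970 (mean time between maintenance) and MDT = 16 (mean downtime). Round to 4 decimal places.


MTBM = 4970
MDT = 16
MTBM + MDT = 4986
Ao = 4970 / 4986
Ao = 0.9968

0.9968


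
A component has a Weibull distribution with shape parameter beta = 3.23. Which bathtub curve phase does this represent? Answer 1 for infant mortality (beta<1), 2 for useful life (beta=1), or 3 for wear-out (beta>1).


beta = 3.23
Compare beta to 1:
beta < 1 => infant mortality (phase 1)
beta = 1 => useful life (phase 2)
beta > 1 => wear-out (phase 3)
Since beta = 3.23, this is wear-out (increasing failure rate)
Phase = 3

3


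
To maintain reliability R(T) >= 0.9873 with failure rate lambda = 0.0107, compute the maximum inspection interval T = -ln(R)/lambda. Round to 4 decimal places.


R_target = 0.9873
lambda = 0.0107
-ln(0.9873) = 0.0128
T = 0.0128 / 0.0107
T = 1.1945

1.1945


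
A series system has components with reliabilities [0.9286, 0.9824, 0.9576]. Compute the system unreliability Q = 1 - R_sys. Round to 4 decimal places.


Components: [0.9286, 0.9824, 0.9576]
After component 1: product = 0.9286
After component 2: product = 0.9123
After component 3: product = 0.8736
R_sys = 0.8736
Q = 1 - 0.8736 = 0.1264

0.1264


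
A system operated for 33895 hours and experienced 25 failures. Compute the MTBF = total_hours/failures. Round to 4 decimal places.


total_hours = 33895
failures = 25
MTBF = 33895 / 25
MTBF = 1355.8

1355.8


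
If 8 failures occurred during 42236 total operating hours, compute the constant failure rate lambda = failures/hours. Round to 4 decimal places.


failures = 8
total_hours = 42236
lambda = 8 / 42236
lambda = 0.0002

0.0002


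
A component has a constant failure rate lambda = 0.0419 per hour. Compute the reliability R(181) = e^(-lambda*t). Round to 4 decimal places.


lambda = 0.0419
t = 181
lambda * t = 7.5839
R(t) = e^(-7.5839)
R(t) = 0.0005

0.0005


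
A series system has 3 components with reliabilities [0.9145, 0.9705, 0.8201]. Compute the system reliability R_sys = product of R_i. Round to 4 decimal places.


Components: [0.9145, 0.9705, 0.8201]
After component 1 (R=0.9145): product = 0.9145
After component 2 (R=0.9705): product = 0.8875
After component 3 (R=0.8201): product = 0.7279
R_sys = 0.7279

0.7279


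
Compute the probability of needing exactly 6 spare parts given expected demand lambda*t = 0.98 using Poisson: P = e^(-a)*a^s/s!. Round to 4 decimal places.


a = 0.98, s = 6
e^(-a) = e^(-0.98) = 0.3753
a^s = 0.98^6 = 0.8858
s! = 720
P = 0.3753 * 0.8858 / 720
P = 0.0005

0.0005


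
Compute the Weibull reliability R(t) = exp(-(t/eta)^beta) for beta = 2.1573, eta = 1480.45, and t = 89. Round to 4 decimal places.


beta = 2.1573, eta = 1480.45, t = 89
t/eta = 89 / 1480.45 = 0.0601
(t/eta)^beta = 0.0601^2.1573 = 0.0023
R(t) = exp(-0.0023)
R(t) = 0.9977

0.9977


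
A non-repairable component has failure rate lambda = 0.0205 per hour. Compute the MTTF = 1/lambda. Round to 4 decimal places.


lambda = 0.0205
MTTF = 1 / 0.0205
MTTF = 48.7805

48.7805


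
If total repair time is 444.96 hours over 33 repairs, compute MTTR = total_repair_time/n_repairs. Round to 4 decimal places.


total_repair_time = 444.96
n_repairs = 33
MTTR = 444.96 / 33
MTTR = 13.4836

13.4836


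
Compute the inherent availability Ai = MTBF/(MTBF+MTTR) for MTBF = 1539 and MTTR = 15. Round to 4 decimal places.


MTBF = 1539
MTTR = 15
MTBF + MTTR = 1554
Ai = 1539 / 1554
Ai = 0.9903

0.9903


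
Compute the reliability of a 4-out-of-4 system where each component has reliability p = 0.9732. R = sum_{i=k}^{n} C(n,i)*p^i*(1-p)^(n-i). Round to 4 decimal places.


k = 4, n = 4, p = 0.9732
i=4: C(4,4)=1 * 0.9732^4 * 0.0268^0 = 0.897
R = sum of terms = 0.897

0.897


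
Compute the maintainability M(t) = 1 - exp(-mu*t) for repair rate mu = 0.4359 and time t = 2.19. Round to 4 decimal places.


mu = 0.4359, t = 2.19
mu * t = 0.4359 * 2.19 = 0.9546
exp(-0.9546) = 0.385
M(t) = 1 - 0.385
M(t) = 0.615

0.615


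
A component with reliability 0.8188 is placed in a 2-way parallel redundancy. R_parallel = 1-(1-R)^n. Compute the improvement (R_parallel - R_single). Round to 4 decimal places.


R_single = 0.8188, n = 2
1 - R_single = 0.1812
(1 - R_single)^n = 0.1812^2 = 0.0328
R_parallel = 1 - 0.0328 = 0.9672
Improvement = 0.9672 - 0.8188
Improvement = 0.1484

0.1484


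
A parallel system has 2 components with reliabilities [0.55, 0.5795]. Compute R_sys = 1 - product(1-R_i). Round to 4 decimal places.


Components: [0.55, 0.5795]
(1 - 0.55) = 0.45, running product = 0.45
(1 - 0.5795) = 0.4205, running product = 0.1892
Product of (1-R_i) = 0.1892
R_sys = 1 - 0.1892 = 0.8108

0.8108


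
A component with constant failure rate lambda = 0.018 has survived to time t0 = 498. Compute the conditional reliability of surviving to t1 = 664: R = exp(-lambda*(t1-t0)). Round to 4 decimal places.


lambda = 0.018
t0 = 498, t1 = 664
t1 - t0 = 166
lambda * (t1-t0) = 0.018 * 166 = 2.988
R = exp(-2.988)
R = 0.0504

0.0504


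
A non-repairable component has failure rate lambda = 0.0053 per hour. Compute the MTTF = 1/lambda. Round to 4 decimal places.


lambda = 0.0053
MTTF = 1 / 0.0053
MTTF = 188.6792

188.6792


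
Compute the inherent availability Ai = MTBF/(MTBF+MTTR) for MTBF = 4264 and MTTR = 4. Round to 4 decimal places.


MTBF = 4264
MTTR = 4
MTBF + MTTR = 4268
Ai = 4264 / 4268
Ai = 0.9991

0.9991


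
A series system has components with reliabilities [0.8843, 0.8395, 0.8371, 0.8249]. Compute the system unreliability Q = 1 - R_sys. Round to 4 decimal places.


Components: [0.8843, 0.8395, 0.8371, 0.8249]
After component 1: product = 0.8843
After component 2: product = 0.7424
After component 3: product = 0.6214
After component 4: product = 0.5126
R_sys = 0.5126
Q = 1 - 0.5126 = 0.4874

0.4874


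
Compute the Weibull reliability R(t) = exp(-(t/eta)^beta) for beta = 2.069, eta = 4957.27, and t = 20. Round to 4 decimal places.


beta = 2.069, eta = 4957.27, t = 20
t/eta = 20 / 4957.27 = 0.004
(t/eta)^beta = 0.004^2.069 = 0.0
R(t) = exp(-0.0)
R(t) = 1.0

1.0


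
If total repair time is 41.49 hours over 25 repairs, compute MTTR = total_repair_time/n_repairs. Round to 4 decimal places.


total_repair_time = 41.49
n_repairs = 25
MTTR = 41.49 / 25
MTTR = 1.6596

1.6596


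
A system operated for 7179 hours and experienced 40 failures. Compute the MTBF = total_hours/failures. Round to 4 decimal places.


total_hours = 7179
failures = 40
MTBF = 7179 / 40
MTBF = 179.475

179.475


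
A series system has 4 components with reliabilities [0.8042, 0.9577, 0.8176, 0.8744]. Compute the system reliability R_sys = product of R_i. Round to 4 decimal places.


Components: [0.8042, 0.9577, 0.8176, 0.8744]
After component 1 (R=0.8042): product = 0.8042
After component 2 (R=0.9577): product = 0.7702
After component 3 (R=0.8176): product = 0.6297
After component 4 (R=0.8744): product = 0.5506
R_sys = 0.5506

0.5506


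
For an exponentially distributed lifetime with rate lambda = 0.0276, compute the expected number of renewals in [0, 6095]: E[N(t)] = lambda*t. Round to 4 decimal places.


lambda = 0.0276
t = 6095
E[N(t)] = lambda * t
E[N(t)] = 0.0276 * 6095
E[N(t)] = 168.222

168.222


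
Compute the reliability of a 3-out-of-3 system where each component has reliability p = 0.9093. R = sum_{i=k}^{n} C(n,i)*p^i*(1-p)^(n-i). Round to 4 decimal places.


k = 3, n = 3, p = 0.9093
i=3: C(3,3)=1 * 0.9093^3 * 0.0907^0 = 0.7518
R = sum of terms = 0.7518

0.7518


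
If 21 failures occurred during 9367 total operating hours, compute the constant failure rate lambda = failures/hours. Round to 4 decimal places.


failures = 21
total_hours = 9367
lambda = 21 / 9367
lambda = 0.0022

0.0022


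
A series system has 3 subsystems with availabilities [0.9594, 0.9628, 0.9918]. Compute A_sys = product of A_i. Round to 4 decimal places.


Subsystems: [0.9594, 0.9628, 0.9918]
After subsystem 1 (A=0.9594): product = 0.9594
After subsystem 2 (A=0.9628): product = 0.9237
After subsystem 3 (A=0.9918): product = 0.9161
A_sys = 0.9161

0.9161


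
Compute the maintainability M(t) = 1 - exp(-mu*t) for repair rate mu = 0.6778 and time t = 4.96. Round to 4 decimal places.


mu = 0.6778, t = 4.96
mu * t = 0.6778 * 4.96 = 3.3619
exp(-3.3619) = 0.0347
M(t) = 1 - 0.0347
M(t) = 0.9653

0.9653


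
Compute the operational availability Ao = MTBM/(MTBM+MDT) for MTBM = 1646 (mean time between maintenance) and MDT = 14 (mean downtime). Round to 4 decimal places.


MTBM = 1646
MDT = 14
MTBM + MDT = 1660
Ao = 1646 / 1660
Ao = 0.9916

0.9916


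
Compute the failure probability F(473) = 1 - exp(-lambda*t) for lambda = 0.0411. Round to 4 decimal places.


lambda = 0.0411, t = 473
lambda * t = 19.4403
exp(-19.4403) = 0.0
F(t) = 1 - 0.0
F(t) = 1.0

1.0


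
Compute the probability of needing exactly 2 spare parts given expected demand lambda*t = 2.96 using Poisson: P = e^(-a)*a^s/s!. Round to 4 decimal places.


a = 2.96, s = 2
e^(-a) = e^(-2.96) = 0.0518
a^s = 2.96^2 = 8.7616
s! = 2
P = 0.0518 * 8.7616 / 2
P = 0.227

0.227


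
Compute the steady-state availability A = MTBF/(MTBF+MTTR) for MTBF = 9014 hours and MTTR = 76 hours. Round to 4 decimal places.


MTBF = 9014
MTTR = 76
MTBF + MTTR = 9090
A = 9014 / 9090
A = 0.9916

0.9916


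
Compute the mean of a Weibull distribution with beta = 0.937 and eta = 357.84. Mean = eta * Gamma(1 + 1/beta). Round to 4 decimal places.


beta = 0.937, eta = 357.84
1/beta = 1.0672
1 + 1/beta = 2.0672
Gamma(2.0672) = 1.0303
Mean = 357.84 * 1.0303
Mean = 368.6877

368.6877


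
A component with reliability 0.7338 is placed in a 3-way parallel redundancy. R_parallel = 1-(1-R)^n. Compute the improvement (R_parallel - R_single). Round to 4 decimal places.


R_single = 0.7338, n = 3
1 - R_single = 0.2662
(1 - R_single)^n = 0.2662^3 = 0.0189
R_parallel = 1 - 0.0189 = 0.9811
Improvement = 0.9811 - 0.7338
Improvement = 0.2473

0.2473


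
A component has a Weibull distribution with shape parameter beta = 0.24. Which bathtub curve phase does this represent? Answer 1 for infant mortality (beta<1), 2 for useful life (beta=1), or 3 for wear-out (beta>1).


beta = 0.24
Compare beta to 1:
beta < 1 => infant mortality (phase 1)
beta = 1 => useful life (phase 2)
beta > 1 => wear-out (phase 3)
Since beta = 0.24, this is infant mortality (decreasing failure rate)
Phase = 1

1


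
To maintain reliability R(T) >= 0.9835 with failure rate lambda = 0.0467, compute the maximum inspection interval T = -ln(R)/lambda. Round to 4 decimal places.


R_target = 0.9835
lambda = 0.0467
-ln(0.9835) = 0.0166
T = 0.0166 / 0.0467
T = 0.3563

0.3563


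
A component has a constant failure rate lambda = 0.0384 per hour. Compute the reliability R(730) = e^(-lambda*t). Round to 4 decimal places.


lambda = 0.0384
t = 730
lambda * t = 28.032
R(t) = e^(-28.032)
R(t) = 0.0

0.0


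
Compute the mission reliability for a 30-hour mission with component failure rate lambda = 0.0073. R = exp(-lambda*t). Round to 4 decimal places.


lambda = 0.0073
mission_time = 30
lambda * t = 0.0073 * 30 = 0.219
R = exp(-0.219)
R = 0.8033

0.8033


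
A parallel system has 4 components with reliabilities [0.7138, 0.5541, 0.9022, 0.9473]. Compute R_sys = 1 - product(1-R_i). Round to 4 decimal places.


Components: [0.7138, 0.5541, 0.9022, 0.9473]
(1 - 0.7138) = 0.2862, running product = 0.2862
(1 - 0.5541) = 0.4459, running product = 0.1276
(1 - 0.9022) = 0.0978, running product = 0.0125
(1 - 0.9473) = 0.0527, running product = 0.0007
Product of (1-R_i) = 0.0007
R_sys = 1 - 0.0007 = 0.9993

0.9993


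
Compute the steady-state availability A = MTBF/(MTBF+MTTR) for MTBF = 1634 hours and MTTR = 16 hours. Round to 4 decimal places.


MTBF = 1634
MTTR = 16
MTBF + MTTR = 1650
A = 1634 / 1650
A = 0.9903

0.9903


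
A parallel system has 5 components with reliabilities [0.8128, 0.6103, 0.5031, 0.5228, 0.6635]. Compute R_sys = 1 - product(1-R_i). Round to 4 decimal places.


Components: [0.8128, 0.6103, 0.5031, 0.5228, 0.6635]
(1 - 0.8128) = 0.1872, running product = 0.1872
(1 - 0.6103) = 0.3897, running product = 0.073
(1 - 0.5031) = 0.4969, running product = 0.0362
(1 - 0.5228) = 0.4772, running product = 0.0173
(1 - 0.6635) = 0.3365, running product = 0.0058
Product of (1-R_i) = 0.0058
R_sys = 1 - 0.0058 = 0.9942

0.9942


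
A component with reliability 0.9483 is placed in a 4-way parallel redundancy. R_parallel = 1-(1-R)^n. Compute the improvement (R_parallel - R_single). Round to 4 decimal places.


R_single = 0.9483, n = 4
1 - R_single = 0.0517
(1 - R_single)^n = 0.0517^4 = 0.0
R_parallel = 1 - 0.0 = 1.0
Improvement = 1.0 - 0.9483
Improvement = 0.0517

0.0517


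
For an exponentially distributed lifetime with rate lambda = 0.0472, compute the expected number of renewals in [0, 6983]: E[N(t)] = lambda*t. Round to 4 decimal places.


lambda = 0.0472
t = 6983
E[N(t)] = lambda * t
E[N(t)] = 0.0472 * 6983
E[N(t)] = 329.5976

329.5976


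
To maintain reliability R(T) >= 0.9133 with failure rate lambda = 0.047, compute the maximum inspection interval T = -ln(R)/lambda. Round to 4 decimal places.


R_target = 0.9133
lambda = 0.047
-ln(0.9133) = 0.0907
T = 0.0907 / 0.047
T = 1.9296

1.9296


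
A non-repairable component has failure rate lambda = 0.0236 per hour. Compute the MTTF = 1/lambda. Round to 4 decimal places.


lambda = 0.0236
MTTF = 1 / 0.0236
MTTF = 42.3729

42.3729


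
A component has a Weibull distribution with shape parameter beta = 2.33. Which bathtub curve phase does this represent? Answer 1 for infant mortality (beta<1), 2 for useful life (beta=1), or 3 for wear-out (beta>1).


beta = 2.33
Compare beta to 1:
beta < 1 => infant mortality (phase 1)
beta = 1 => useful life (phase 2)
beta > 1 => wear-out (phase 3)
Since beta = 2.33, this is wear-out (increasing failure rate)
Phase = 3

3


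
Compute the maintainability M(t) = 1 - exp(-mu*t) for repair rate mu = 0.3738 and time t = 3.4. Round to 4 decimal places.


mu = 0.3738, t = 3.4
mu * t = 0.3738 * 3.4 = 1.2709
exp(-1.2709) = 0.2806
M(t) = 1 - 0.2806
M(t) = 0.7194

0.7194


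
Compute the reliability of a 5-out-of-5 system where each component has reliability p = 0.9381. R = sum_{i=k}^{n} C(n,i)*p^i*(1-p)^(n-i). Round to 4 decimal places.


k = 5, n = 5, p = 0.9381
i=5: C(5,5)=1 * 0.9381^5 * 0.0619^0 = 0.7265
R = sum of terms = 0.7265

0.7265


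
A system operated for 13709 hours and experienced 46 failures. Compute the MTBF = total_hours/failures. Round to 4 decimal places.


total_hours = 13709
failures = 46
MTBF = 13709 / 46
MTBF = 298.0217

298.0217


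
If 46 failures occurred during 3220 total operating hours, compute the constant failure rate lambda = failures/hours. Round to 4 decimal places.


failures = 46
total_hours = 3220
lambda = 46 / 3220
lambda = 0.0143

0.0143


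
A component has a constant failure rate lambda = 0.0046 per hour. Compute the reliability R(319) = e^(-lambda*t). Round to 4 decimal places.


lambda = 0.0046
t = 319
lambda * t = 1.4674
R(t) = e^(-1.4674)
R(t) = 0.2305

0.2305


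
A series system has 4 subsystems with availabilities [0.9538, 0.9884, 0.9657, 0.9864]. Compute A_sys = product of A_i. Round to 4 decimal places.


Subsystems: [0.9538, 0.9884, 0.9657, 0.9864]
After subsystem 1 (A=0.9538): product = 0.9538
After subsystem 2 (A=0.9884): product = 0.9427
After subsystem 3 (A=0.9657): product = 0.9104
After subsystem 4 (A=0.9864): product = 0.898
A_sys = 0.898

0.898


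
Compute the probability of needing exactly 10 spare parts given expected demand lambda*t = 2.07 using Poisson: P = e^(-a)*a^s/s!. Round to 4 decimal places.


a = 2.07, s = 10
e^(-a) = e^(-2.07) = 0.1262
a^s = 2.07^10 = 1444.4531
s! = 3628800
P = 0.1262 * 1444.4531 / 3628800
P = 0.0001

0.0001


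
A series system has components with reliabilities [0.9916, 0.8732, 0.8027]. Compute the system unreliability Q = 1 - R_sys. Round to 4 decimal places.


Components: [0.9916, 0.8732, 0.8027]
After component 1: product = 0.9916
After component 2: product = 0.8659
After component 3: product = 0.695
R_sys = 0.695
Q = 1 - 0.695 = 0.305

0.305


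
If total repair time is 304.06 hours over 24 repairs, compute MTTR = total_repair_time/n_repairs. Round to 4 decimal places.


total_repair_time = 304.06
n_repairs = 24
MTTR = 304.06 / 24
MTTR = 12.6692

12.6692


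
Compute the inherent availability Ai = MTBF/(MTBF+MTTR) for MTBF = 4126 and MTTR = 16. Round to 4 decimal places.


MTBF = 4126
MTTR = 16
MTBF + MTTR = 4142
Ai = 4126 / 4142
Ai = 0.9961

0.9961


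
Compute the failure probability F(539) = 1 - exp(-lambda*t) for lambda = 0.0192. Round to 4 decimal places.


lambda = 0.0192, t = 539
lambda * t = 10.3488
exp(-10.3488) = 0.0
F(t) = 1 - 0.0
F(t) = 1.0

1.0


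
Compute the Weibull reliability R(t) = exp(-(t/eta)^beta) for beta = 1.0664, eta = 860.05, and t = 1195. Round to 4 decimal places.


beta = 1.0664, eta = 860.05, t = 1195
t/eta = 1195 / 860.05 = 1.3895
(t/eta)^beta = 1.3895^1.0664 = 1.4201
R(t) = exp(-1.4201)
R(t) = 0.2417

0.2417


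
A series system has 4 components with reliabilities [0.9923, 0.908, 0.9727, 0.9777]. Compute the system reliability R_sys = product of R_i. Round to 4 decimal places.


Components: [0.9923, 0.908, 0.9727, 0.9777]
After component 1 (R=0.9923): product = 0.9923
After component 2 (R=0.908): product = 0.901
After component 3 (R=0.9727): product = 0.8764
After component 4 (R=0.9777): product = 0.8569
R_sys = 0.8569

0.8569


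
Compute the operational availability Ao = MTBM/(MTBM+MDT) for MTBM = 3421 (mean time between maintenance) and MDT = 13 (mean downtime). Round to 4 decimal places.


MTBM = 3421
MDT = 13
MTBM + MDT = 3434
Ao = 3421 / 3434
Ao = 0.9962

0.9962


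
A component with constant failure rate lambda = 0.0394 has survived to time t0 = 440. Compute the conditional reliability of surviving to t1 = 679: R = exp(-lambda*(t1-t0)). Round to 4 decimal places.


lambda = 0.0394
t0 = 440, t1 = 679
t1 - t0 = 239
lambda * (t1-t0) = 0.0394 * 239 = 9.4166
R = exp(-9.4166)
R = 0.0001

0.0001


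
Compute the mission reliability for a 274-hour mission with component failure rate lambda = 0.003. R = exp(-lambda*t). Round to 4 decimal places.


lambda = 0.003
mission_time = 274
lambda * t = 0.003 * 274 = 0.822
R = exp(-0.822)
R = 0.4396

0.4396


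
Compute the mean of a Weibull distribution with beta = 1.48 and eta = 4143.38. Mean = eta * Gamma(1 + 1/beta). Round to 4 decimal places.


beta = 1.48, eta = 4143.38
1/beta = 0.6757
1 + 1/beta = 1.6757
Gamma(1.6757) = 0.9043
Mean = 4143.38 * 0.9043
Mean = 3746.6703

3746.6703


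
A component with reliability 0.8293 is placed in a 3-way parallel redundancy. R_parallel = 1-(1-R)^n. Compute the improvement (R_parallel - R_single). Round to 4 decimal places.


R_single = 0.8293, n = 3
1 - R_single = 0.1707
(1 - R_single)^n = 0.1707^3 = 0.005
R_parallel = 1 - 0.005 = 0.995
Improvement = 0.995 - 0.8293
Improvement = 0.1657

0.1657
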